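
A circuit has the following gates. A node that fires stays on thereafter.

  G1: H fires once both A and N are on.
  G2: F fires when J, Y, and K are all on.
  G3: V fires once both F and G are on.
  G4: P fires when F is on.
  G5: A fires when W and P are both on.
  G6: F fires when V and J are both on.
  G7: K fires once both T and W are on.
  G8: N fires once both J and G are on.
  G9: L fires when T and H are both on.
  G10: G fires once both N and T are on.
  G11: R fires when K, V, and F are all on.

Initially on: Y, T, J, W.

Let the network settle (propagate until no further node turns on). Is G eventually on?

G would need N and T (G10), but N never turns on.

No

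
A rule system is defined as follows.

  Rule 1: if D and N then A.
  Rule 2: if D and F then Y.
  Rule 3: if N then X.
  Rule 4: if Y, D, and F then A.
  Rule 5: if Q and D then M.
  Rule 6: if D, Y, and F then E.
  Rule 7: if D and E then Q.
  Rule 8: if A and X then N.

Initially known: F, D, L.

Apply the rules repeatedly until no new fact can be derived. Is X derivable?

X would need N (Rule 3), but N is never established.

No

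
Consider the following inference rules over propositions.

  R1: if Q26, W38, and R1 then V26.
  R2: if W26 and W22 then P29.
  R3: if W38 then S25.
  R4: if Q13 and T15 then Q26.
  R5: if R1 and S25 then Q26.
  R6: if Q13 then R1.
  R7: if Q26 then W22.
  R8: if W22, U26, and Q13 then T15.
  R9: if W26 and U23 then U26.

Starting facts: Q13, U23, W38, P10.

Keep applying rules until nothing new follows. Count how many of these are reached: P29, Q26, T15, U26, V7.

W38 holds, so S25 follows (R3).
Q13 holds, so R1 follows (R6).
R1 and S25 hold, so Q26 follows (R5).
P29 would need W26 and W22 (R2), but W26 is never established.
Q26: reached.
T15 would need W22, U26, and Q13 (R8), but U26 is never established.
U26 would need W26 and U23 (R9), but W26 is never established.
No rule produces V7, and it is not given.
Reached: Q26 — 1 of the 5.

1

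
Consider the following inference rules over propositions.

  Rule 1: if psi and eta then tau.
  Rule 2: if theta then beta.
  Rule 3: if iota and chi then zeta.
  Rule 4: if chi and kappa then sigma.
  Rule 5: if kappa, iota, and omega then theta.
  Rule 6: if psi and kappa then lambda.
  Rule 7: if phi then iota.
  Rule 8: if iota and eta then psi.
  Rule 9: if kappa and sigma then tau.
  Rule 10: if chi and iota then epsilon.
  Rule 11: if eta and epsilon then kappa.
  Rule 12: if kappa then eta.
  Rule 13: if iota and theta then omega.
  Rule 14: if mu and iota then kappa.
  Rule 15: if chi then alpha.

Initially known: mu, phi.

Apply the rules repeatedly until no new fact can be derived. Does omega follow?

No

omega would need iota and theta (Rule 13), but theta is never established.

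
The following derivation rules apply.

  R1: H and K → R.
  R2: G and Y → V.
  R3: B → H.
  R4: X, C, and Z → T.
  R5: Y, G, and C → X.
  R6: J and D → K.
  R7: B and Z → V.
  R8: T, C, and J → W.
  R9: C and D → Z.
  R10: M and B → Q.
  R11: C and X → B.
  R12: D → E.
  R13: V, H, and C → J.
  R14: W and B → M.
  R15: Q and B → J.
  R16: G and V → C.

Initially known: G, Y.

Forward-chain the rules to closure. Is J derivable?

Yes

G and Y hold, so V follows (R2).
G and V hold, so C follows (R16).
Y, G, and C hold, so X follows (R5).
From C and X, R11 gives B.
From B, R3 gives H.
From V, H, and C, R13 gives J.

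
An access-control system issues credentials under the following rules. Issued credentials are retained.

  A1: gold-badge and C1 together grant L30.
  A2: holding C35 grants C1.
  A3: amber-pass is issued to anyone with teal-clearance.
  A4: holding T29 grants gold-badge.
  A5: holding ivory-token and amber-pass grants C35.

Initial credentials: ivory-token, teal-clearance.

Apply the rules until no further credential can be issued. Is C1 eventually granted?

Yes

Holding teal-clearance grants amber-pass (A3).
Holding ivory-token and amber-pass grants C35 (A5).
Holding C35 grants C1 (A2).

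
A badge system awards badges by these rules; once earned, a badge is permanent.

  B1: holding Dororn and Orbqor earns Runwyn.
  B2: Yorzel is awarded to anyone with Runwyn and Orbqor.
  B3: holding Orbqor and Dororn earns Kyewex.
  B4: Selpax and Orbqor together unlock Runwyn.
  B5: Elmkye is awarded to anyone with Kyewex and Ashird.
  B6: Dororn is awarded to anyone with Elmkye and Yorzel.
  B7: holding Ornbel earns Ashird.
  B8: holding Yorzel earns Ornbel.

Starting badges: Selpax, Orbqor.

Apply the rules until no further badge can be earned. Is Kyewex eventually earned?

Kyewex would need Orbqor and Dororn (B3), but Dororn is never earned.

No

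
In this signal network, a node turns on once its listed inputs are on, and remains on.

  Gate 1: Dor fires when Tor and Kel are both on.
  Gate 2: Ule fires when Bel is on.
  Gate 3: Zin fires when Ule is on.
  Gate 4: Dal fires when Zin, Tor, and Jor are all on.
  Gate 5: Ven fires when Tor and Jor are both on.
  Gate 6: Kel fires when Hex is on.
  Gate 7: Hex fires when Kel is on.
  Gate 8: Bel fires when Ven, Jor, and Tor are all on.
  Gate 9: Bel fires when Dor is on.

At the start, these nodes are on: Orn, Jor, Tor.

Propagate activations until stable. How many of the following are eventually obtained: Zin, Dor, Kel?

Gate 5: Tor and Jor on → Ven on.
Ven, Jor, and Tor are on, so Bel fires (Gate 8).
Gate 2: Bel on → Ule on.
Gate 3: Ule on → Zin on.
Zin: reached.
Dor would need Tor and Kel (Gate 1), but Kel never turns on.
Kel would need Hex (Gate 6), but Hex never turns on.
Reached: Zin — 1 of the 3.

1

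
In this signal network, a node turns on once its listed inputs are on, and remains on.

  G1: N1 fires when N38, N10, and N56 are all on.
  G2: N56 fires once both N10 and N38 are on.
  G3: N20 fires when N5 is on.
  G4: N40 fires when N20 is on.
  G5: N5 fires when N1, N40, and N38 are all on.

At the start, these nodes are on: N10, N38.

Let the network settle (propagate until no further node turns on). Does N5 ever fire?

No

N5 would need N1, N40, and N38 (G5), but N40 never turns on.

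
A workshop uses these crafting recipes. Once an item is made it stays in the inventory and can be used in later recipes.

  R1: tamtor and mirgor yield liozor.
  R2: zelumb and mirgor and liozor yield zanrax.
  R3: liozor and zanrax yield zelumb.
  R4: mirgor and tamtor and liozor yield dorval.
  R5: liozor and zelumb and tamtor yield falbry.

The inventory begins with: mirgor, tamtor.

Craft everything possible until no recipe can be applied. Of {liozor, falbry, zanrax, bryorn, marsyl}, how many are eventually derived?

1

Using R1, tamtor and mirgor make liozor.
liozor: reached.
falbry would need liozor, zelumb, and tamtor (R5), but zelumb is never obtained.
zanrax would need zelumb, mirgor, and liozor (R2), but zelumb is never obtained.
No rule produces bryorn, and it is not given.
No rule produces marsyl, and it is not given.
Reached: liozor — 1 of the 5.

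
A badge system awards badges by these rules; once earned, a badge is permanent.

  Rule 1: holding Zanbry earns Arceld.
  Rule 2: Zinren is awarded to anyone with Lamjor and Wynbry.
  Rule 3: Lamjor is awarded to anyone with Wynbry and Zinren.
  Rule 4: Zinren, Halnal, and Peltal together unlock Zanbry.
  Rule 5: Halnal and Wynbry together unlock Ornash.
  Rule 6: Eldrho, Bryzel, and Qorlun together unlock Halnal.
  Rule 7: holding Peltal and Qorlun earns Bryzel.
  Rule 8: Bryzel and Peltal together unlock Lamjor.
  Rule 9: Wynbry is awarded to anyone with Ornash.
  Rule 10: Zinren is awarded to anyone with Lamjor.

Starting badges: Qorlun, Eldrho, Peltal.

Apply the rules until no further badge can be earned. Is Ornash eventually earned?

Ornash would need Halnal and Wynbry (Rule 5), but Wynbry is never earned.

No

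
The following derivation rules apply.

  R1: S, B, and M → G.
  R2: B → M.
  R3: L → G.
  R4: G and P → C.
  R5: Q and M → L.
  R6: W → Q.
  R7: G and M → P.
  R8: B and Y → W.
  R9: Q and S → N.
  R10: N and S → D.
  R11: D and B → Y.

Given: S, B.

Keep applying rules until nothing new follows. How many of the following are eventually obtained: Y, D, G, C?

2

From B, R2 gives M.
From S, B, and M, R1 gives G.
From G and M, R7 gives P.
From G and P, R4 gives C.
Y would need D and B (R11), but D is never established.
D would need N and S (R10), but N is never established.
G: reached.
C: reached.
Reached: G and C — 2 of the 4.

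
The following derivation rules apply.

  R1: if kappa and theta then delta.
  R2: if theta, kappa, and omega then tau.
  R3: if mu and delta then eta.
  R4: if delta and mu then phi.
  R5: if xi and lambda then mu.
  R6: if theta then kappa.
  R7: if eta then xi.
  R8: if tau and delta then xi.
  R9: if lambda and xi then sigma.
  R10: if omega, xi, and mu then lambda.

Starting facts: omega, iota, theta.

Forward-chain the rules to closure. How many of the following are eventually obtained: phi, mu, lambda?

0

phi would need delta and mu (R4), but mu is never established.
mu would need xi and lambda (R5), but lambda is never established.
lambda would need omega, xi, and mu (R10), but mu is never established.
None of the 3 are reached.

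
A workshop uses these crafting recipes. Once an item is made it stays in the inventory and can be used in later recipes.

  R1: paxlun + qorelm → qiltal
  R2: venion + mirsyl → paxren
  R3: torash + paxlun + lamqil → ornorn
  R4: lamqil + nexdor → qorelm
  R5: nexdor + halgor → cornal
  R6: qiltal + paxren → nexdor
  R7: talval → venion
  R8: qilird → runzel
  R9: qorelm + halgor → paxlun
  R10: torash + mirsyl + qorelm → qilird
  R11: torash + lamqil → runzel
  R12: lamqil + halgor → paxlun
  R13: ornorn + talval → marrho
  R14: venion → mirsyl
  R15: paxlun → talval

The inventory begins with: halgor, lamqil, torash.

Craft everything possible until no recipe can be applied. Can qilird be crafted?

qilird would need torash, mirsyl, and qorelm (R10), but qorelm is never obtained.

No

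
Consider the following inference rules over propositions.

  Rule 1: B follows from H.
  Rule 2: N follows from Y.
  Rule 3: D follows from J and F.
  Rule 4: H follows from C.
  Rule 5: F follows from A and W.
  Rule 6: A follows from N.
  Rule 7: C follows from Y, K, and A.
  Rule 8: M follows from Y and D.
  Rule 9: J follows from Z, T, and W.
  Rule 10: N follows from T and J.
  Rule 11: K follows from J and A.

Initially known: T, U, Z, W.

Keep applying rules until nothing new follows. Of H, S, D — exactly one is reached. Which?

D

From Z, T, and W, Rule 9 gives J.
From T and J, Rule 10 gives N.
From N, Rule 6 gives A.
From A and W, Rule 5 gives F.
From J and F, Rule 3 gives D.
No rule produces S, and it is not given. H would need C (Rule 4), but C is never established.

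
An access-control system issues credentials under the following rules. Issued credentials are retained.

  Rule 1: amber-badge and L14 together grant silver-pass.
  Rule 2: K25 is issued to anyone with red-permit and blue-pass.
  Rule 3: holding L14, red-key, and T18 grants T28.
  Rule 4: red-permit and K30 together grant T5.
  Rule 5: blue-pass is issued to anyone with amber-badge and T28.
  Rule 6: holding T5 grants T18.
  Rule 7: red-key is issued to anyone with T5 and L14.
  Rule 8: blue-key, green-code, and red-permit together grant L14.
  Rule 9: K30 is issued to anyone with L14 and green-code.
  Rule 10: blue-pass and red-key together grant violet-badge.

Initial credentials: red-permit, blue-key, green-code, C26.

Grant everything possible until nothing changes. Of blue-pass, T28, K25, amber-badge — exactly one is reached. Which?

Holding blue-key, green-code, and red-permit grants L14 (Rule 8).
Holding L14 and green-code grants K30 (Rule 9).
Holding red-permit and K30 grants T5 (Rule 4).
Holding T5 and L14 grants red-key (Rule 7).
Holding T5 grants T18 (Rule 6).
Holding L14, red-key, and T18 grants T28 (Rule 3).
blue-pass would need amber-badge and T28 (Rule 5), but amber-badge is never granted. K25 would need red-permit and blue-pass (Rule 2), but blue-pass is never granted. No rule produces amber-badge, and it is not given.

T28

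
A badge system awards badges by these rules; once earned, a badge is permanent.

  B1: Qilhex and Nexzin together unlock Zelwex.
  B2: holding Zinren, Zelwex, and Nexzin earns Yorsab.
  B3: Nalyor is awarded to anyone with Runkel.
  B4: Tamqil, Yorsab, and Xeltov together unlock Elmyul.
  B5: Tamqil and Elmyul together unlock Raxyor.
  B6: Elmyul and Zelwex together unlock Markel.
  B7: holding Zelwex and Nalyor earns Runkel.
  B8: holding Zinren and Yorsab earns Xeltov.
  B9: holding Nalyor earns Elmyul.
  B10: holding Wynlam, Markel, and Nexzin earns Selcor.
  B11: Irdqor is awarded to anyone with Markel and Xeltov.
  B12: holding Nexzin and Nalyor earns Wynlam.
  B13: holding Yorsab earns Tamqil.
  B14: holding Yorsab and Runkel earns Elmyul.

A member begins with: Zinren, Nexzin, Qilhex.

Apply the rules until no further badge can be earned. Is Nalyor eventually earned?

No

Nalyor would need Runkel (B3), but Runkel is never earned.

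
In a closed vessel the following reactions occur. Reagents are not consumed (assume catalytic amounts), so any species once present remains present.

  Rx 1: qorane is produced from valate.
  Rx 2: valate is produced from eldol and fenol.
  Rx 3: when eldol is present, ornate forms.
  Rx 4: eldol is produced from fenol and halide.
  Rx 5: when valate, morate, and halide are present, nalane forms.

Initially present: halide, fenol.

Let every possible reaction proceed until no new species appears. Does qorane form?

Yes

fenol and halide present → eldol forms (Rx 4).
eldol and fenol present → valate forms (Rx 2).
valate present → qorane forms (Rx 1).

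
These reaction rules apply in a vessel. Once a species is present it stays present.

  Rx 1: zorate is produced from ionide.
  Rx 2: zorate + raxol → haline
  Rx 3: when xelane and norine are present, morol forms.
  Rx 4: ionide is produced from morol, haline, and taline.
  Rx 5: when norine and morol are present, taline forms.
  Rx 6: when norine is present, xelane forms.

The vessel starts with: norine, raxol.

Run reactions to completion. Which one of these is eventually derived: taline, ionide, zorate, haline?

taline

norine present → xelane forms (Rx 6).
xelane and norine present → morol forms (Rx 3).
norine and morol present → taline forms (Rx 5).
ionide would need morol, haline, and taline (Rx 4), but haline never forms. zorate would need ionide (Rx 1), but ionide never forms. haline would need zorate and raxol (Rx 2), but zorate never forms.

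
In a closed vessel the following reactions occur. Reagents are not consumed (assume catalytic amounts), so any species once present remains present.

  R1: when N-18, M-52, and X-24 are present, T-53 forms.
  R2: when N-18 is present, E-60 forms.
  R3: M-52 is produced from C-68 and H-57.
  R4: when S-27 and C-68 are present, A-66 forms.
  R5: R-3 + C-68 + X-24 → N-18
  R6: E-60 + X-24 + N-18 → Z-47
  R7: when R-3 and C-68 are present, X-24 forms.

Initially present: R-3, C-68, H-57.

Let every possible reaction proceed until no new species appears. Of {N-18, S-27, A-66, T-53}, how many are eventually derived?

R-3 and C-68 present → X-24 forms (R7).
C-68 and H-57 present → M-52 forms (R3).
R-3, C-68, and X-24 present → N-18 forms (R5).
N-18, M-52, and X-24 present → T-53 forms (R1).
N-18: reached.
No rule produces S-27, and it is not given.
A-66 would need S-27 and C-68 (R4), but S-27 never forms.
T-53: reached.
Reached: N-18 and T-53 — 2 of the 4.

2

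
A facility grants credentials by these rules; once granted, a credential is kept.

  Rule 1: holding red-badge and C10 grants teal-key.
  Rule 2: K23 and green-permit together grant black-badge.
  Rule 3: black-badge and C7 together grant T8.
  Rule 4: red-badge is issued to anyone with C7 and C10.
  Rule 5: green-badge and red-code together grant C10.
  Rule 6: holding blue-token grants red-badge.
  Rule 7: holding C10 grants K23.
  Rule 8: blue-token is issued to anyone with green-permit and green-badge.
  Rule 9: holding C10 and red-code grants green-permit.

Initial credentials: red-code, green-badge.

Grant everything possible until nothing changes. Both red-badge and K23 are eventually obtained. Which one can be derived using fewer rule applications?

K23

K23: Holding green-badge and red-code grants C10 (Rule 5). Holding C10 grants K23 (Rule 7). [2 rule applications]
red-badge: Holding green-badge and red-code grants C10 (Rule 5). Holding C10 and red-code grants green-permit (Rule 9). Holding green-permit and green-badge grants blue-token (Rule 8). Holding blue-token grants red-badge (Rule 6). [4 rule applications]
K23 needs fewer.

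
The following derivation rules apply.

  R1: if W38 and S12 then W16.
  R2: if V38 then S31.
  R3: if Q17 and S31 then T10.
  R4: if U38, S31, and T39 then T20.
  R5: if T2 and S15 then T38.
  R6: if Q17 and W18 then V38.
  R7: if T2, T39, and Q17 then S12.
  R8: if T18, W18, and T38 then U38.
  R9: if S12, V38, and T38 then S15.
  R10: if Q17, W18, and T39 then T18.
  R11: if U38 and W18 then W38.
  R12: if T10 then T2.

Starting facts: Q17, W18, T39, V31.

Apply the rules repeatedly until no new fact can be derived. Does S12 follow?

From Q17 and W18, R6 gives V38.
From V38, R2 gives S31.
Q17 and S31 hold, so T10 follows (R3).
From T10, R12 gives T2.
From T2, T39, and Q17, R7 gives S12.

Yes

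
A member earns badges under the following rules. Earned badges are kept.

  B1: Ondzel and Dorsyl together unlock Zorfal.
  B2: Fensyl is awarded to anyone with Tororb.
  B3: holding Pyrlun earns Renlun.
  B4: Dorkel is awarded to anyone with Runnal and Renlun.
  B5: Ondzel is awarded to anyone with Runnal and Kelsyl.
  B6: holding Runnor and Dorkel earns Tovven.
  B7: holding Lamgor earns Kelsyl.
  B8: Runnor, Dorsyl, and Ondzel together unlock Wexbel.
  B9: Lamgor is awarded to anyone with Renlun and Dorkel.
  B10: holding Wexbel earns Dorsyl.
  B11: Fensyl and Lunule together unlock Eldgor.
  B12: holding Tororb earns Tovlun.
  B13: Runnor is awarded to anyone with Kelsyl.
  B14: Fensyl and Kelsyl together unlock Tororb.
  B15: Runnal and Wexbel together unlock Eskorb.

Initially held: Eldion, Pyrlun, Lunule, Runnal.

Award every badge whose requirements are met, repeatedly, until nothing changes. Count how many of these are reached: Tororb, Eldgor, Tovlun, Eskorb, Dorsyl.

0

Tororb would need Fensyl and Kelsyl (B14), but Fensyl is never earned.
Eldgor would need Fensyl and Lunule (B11), but Fensyl is never earned.
Tovlun would need Tororb (B12), but Tororb is never earned.
Eskorb would need Runnal and Wexbel (B15), but Wexbel is never earned.
Dorsyl would need Wexbel (B10), but Wexbel is never earned.
None of the 5 are reached.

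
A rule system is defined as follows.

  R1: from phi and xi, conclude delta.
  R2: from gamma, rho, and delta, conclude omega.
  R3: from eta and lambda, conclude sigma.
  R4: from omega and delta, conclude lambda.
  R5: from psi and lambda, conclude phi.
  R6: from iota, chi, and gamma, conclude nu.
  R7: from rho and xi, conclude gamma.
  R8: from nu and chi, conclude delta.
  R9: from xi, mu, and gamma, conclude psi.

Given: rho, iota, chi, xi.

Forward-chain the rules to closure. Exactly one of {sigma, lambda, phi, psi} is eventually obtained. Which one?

lambda

From rho and xi, R7 gives gamma.
From iota, chi, and gamma, R6 gives nu.
From nu and chi, R8 gives delta.
gamma, rho, and delta hold, so omega follows (R2).
From omega and delta, R4 gives lambda.
psi would need xi, mu, and gamma (R9), but mu is never established. phi would need psi and lambda (R5), but psi is never established. sigma would need eta and lambda (R3), but eta is never established.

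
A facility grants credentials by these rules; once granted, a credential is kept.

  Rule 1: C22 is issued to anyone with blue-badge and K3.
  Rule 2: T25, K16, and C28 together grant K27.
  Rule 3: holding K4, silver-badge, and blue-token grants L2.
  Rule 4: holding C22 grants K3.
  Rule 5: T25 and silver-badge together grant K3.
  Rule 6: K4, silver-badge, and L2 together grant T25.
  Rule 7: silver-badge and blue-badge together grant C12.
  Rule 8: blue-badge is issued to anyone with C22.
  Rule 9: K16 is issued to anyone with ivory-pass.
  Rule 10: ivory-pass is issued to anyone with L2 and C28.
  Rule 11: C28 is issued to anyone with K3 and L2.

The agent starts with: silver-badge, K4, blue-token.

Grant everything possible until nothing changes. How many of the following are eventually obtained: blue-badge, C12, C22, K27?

Holding K4, silver-badge, and blue-token grants L2 (Rule 3).
Holding K4, silver-badge, and L2 grants T25 (Rule 6).
Holding T25 and silver-badge grants K3 (Rule 5).
Holding K3 and L2 grants C28 (Rule 11).
Holding L2 and C28 grants ivory-pass (Rule 10).
Holding ivory-pass grants K16 (Rule 9).
Holding T25, K16, and C28 grants K27 (Rule 2).
blue-badge would need C22 (Rule 8), but C22 is never granted.
C12 would need silver-badge and blue-badge (Rule 7), but blue-badge is never granted.
C22 would need blue-badge and K3 (Rule 1), but blue-badge is never granted.
K27: reached.
Reached: K27 — 1 of the 4.

1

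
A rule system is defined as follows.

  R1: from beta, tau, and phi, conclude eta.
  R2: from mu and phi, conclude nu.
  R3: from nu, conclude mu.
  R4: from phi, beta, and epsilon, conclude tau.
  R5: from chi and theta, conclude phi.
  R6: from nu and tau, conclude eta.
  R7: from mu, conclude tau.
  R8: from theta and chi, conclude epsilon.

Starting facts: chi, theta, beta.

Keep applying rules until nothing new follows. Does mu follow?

No

mu would need nu (R3), but nu is never established.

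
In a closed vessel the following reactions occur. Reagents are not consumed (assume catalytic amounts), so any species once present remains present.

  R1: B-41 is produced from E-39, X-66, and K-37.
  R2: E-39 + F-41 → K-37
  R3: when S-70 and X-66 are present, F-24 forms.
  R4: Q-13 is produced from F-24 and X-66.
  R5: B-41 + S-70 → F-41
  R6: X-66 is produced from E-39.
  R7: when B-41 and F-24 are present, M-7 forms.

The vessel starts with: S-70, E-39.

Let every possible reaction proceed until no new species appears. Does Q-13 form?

E-39 present → X-66 forms (R6).
S-70 and X-66 present → F-24 forms (R3).
F-24 and X-66 present → Q-13 forms (R4).

Yes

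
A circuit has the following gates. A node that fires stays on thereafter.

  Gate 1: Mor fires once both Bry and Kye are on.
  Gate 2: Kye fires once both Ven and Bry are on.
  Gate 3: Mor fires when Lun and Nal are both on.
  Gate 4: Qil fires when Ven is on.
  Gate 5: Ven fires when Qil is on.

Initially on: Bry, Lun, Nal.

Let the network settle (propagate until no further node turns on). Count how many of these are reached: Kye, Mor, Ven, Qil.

Gate 3: Lun and Nal on → Mor on.
Kye would need Ven and Bry (Gate 2), but Ven never turns on.
Mor: reached.
Ven would need Qil (Gate 5), but Qil never turns on.
Qil would need Ven (Gate 4), but Ven never turns on.
Reached: Mor — 1 of the 4.

1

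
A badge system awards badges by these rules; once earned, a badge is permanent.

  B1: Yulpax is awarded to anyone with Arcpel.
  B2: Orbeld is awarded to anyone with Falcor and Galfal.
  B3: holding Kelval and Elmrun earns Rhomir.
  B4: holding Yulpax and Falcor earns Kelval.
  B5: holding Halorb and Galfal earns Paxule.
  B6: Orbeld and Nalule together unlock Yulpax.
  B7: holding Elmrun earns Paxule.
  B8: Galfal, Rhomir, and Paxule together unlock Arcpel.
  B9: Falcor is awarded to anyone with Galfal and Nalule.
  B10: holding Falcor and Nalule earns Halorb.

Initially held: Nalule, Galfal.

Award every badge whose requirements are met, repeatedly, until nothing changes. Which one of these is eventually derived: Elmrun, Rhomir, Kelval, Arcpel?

With Galfal and Nalule, Falcor is earned (B9).
With Falcor and Galfal, Orbeld is earned (B2).
With Orbeld and Nalule, Yulpax is earned (B6).
With Yulpax and Falcor, Kelval is earned (B4).
No rule produces Elmrun, and it is not given. Arcpel would need Galfal, Rhomir, and Paxule (B8), but Rhomir is never earned. Rhomir would need Kelval and Elmrun (B3), but Elmrun is never earned.

Kelval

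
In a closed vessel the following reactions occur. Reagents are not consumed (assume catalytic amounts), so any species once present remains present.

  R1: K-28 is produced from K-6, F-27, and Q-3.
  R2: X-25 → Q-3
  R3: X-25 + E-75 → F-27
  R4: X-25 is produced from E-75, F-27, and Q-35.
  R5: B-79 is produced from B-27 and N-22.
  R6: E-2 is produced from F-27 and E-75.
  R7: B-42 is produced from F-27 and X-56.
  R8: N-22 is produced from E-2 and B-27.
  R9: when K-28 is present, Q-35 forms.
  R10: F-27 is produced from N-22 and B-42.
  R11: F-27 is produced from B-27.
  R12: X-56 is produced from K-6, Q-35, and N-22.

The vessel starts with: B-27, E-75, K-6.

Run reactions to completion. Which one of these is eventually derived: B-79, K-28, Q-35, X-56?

B-27 present → F-27 forms (R11).
F-27 and E-75 present → E-2 forms (R6).
E-2 and B-27 present → N-22 forms (R8).
B-27 and N-22 present → B-79 forms (R5).
K-28 would need K-6, F-27, and Q-3 (R1), but Q-3 never forms. X-56 would need K-6, Q-35, and N-22 (R12), but Q-35 never forms. Q-35 would need K-28 (R9), but K-28 never forms.

B-79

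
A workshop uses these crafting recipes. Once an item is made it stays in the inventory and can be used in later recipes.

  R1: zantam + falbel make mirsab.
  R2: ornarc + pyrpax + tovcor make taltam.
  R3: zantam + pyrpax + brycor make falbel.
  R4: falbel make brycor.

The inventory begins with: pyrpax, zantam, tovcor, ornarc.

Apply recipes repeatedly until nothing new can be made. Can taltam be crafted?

ornarc + pyrpax + tovcor → taltam (R2).

Yes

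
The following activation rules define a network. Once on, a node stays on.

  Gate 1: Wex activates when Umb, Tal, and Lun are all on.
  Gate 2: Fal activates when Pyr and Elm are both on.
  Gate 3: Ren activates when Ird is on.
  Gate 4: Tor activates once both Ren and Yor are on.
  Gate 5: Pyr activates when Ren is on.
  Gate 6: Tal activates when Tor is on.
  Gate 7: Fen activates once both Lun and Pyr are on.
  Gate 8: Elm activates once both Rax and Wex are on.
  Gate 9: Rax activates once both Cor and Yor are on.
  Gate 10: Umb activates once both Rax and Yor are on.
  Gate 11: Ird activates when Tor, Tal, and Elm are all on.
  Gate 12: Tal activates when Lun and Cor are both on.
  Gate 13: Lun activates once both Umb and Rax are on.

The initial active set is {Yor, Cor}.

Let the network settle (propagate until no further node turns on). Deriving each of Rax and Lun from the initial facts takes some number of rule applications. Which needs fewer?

Rax

Rax: Gate 9: Cor and Yor on → Rax on. [1 rule application]
Lun: Cor and Yor are on, so Rax activates (Gate 9). Gate 10: Rax and Yor on → Umb on. Gate 13: Umb and Rax on → Lun on. [3 rule applications]
Rax needs fewer.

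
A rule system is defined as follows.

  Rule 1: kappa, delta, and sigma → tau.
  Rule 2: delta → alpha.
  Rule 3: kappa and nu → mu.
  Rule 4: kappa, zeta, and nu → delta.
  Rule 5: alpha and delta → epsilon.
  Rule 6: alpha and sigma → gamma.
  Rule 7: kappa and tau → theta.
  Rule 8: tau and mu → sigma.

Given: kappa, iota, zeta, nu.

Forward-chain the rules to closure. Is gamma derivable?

No

gamma would need alpha and sigma (Rule 6), but sigma is never established.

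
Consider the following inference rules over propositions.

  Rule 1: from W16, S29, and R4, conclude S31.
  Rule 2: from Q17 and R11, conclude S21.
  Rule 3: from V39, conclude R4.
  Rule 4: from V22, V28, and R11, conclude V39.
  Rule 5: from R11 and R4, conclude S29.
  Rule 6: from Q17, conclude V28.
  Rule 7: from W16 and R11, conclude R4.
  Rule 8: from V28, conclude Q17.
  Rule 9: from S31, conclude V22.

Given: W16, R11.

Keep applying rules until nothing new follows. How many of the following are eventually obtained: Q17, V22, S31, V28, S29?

3

From W16 and R11, Rule 7 gives R4.
From R11 and R4, Rule 5 gives S29.
W16, S29, and R4 hold, so S31 follows (Rule 1).
From S31, Rule 9 gives V22.
Q17 would need V28 (Rule 8), but V28 is never established.
V22: reached.
S31: reached.
V28 would need Q17 (Rule 6), but Q17 is never established.
S29: reached.
Reached: V22, S31, and S29 — 3 of the 5.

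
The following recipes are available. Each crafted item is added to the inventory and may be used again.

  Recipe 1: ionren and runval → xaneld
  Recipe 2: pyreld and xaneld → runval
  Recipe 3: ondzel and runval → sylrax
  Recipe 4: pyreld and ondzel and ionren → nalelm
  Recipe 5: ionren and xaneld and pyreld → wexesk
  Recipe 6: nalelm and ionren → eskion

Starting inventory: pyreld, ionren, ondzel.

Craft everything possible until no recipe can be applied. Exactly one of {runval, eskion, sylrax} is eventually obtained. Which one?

pyreld and ondzel and ionren → nalelm (Recipe 4).
Using Recipe 6, nalelm and ionren make eskion.
sylrax would need ondzel and runval (Recipe 3), but runval is never obtained. runval would need pyreld and xaneld (Recipe 2), but xaneld is never obtained.

eskion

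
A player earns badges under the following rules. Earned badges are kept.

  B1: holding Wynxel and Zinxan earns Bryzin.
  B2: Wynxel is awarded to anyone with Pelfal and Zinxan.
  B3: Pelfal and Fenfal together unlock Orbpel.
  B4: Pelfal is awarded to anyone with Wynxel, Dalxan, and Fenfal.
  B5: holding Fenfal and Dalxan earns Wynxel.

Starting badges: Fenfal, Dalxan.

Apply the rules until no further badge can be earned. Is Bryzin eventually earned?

Bryzin would need Wynxel and Zinxan (B1), but Zinxan is never earned.

No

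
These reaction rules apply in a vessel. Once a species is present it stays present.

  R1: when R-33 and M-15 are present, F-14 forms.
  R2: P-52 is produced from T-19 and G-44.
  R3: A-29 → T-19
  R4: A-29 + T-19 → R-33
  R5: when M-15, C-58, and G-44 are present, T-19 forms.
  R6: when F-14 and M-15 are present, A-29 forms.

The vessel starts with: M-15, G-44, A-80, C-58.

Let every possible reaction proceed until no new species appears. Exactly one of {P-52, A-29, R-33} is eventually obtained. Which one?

P-52

M-15, C-58, and G-44 present → T-19 forms (R5).
T-19 and G-44 present → P-52 forms (R2).
R-33 would need A-29 and T-19 (R4), but A-29 never forms. A-29 would need F-14 and M-15 (R6), but F-14 never forms.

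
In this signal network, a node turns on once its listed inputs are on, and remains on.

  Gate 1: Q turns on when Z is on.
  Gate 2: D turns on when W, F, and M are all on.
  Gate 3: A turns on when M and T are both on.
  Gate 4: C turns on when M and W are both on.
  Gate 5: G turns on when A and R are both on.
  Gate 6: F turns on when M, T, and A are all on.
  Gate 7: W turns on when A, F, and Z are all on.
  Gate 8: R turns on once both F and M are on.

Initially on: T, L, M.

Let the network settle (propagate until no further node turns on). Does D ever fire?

D would need W, F, and M (Gate 2), but W never turns on.

No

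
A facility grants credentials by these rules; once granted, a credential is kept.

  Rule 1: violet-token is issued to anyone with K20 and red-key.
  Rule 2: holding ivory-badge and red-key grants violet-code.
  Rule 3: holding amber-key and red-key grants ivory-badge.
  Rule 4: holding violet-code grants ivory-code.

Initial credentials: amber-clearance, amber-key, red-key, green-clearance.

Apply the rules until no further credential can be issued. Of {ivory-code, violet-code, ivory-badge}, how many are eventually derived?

3

Holding amber-key and red-key grants ivory-badge (Rule 3).
Holding ivory-badge and red-key grants violet-code (Rule 2).
Holding violet-code grants ivory-code (Rule 4).
ivory-code: reached.
violet-code: reached.
ivory-badge: reached.
All 3 are reached.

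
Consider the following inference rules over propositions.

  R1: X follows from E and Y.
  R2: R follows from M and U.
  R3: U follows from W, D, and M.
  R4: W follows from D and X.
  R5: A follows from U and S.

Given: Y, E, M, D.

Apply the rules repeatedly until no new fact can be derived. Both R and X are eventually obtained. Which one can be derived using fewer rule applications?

X

X: E and Y hold, so X follows (R1). [1 rule application]
R: E and Y hold, so X follows (R1). From D and X, R4 gives W. From W, D, and M, R3 gives U. M and U hold, so R follows (R2). [4 rule applications]
X needs fewer.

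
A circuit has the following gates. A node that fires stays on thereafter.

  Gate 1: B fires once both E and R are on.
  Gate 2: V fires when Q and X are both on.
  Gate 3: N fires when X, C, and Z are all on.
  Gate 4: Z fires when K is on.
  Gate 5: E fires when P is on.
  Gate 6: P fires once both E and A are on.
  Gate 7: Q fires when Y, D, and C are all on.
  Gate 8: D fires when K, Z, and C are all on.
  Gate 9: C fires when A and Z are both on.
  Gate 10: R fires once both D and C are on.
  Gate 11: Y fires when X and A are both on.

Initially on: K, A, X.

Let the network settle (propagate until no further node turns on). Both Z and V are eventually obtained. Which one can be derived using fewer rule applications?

Z

Z: Gate 4: K on → Z on. [1 rule application]
V: X and A are on, so Y fires (Gate 11). Gate 4: K on → Z on. Gate 9: A and Z on → C on. K, Z, and C are on, so D fires (Gate 8). Gate 7: Y, D, and C on → Q on. Gate 2: Q and X on → V on. [6 rule applications]
Z needs fewer.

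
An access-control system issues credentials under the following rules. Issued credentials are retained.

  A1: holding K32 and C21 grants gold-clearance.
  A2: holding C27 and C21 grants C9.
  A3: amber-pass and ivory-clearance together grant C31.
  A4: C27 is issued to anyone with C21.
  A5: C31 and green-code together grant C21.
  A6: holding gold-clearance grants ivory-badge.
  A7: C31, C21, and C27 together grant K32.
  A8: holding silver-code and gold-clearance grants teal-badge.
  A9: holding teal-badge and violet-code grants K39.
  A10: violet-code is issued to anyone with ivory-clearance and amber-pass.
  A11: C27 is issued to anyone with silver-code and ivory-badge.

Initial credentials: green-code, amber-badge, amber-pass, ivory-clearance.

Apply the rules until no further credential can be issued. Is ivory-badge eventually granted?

Yes

Holding amber-pass and ivory-clearance grants C31 (A3).
Holding C31 and green-code grants C21 (A5).
Holding C21 grants C27 (A4).
Holding C31, C21, and C27 grants K32 (A7).
Holding K32 and C21 grants gold-clearance (A1).
Holding gold-clearance grants ivory-badge (A6).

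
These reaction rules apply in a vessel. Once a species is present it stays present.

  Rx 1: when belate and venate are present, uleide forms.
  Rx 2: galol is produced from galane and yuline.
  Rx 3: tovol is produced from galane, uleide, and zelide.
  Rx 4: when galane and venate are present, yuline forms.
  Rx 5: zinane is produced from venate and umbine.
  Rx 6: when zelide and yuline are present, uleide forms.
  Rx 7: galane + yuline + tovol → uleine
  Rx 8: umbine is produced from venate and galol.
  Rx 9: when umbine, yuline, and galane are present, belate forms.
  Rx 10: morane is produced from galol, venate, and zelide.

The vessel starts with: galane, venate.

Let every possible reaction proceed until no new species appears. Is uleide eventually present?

galane and venate present → yuline forms (Rx 4).
galane and yuline present → galol forms (Rx 2).
venate and galol present → umbine forms (Rx 8).
umbine, yuline, and galane present → belate forms (Rx 9).
belate and venate present → uleide forms (Rx 1).

Yes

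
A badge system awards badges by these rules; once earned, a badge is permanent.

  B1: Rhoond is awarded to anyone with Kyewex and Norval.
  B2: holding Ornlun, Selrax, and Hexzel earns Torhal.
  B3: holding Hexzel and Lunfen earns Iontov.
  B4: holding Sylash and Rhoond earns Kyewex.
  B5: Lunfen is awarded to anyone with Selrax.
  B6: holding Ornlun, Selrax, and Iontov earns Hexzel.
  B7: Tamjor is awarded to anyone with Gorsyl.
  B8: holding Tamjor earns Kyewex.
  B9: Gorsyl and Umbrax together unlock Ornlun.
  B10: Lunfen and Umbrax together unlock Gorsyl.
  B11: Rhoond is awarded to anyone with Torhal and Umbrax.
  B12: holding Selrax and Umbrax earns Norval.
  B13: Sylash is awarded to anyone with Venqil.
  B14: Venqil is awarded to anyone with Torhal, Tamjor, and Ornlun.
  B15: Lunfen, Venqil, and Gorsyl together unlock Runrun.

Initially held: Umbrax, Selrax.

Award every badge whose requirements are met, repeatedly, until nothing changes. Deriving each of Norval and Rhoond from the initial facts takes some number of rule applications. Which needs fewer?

Norval: With Selrax and Umbrax, Norval is earned (B12). [1 rule application]
Rhoond: With Selrax, Lunfen is earned (B5). With Selrax and Umbrax, Norval is earned (B12). With Lunfen and Umbrax, Gorsyl is earned (B10). With Gorsyl, Tamjor is earned (B7). With Tamjor, Kyewex is earned (B8). With Kyewex and Norval, Rhoond is earned (B1). [6 rule applications]
Norval needs fewer.

Norval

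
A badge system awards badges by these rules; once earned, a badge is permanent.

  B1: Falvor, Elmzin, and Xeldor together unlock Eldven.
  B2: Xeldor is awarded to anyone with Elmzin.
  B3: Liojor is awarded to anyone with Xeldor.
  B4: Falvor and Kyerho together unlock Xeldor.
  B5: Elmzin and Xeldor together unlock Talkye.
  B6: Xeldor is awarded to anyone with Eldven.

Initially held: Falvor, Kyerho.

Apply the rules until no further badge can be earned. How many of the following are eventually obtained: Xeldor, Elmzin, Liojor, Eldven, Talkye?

With Falvor and Kyerho, Xeldor is earned (B4).
With Xeldor, Liojor is earned (B3).
Xeldor: reached.
No rule produces Elmzin, and it is not given.
Liojor: reached.
Eldven would need Falvor, Elmzin, and Xeldor (B1), but Elmzin is never earned.
Talkye would need Elmzin and Xeldor (B5), but Elmzin is never earned.
Reached: Xeldor and Liojor — 2 of the 5.

2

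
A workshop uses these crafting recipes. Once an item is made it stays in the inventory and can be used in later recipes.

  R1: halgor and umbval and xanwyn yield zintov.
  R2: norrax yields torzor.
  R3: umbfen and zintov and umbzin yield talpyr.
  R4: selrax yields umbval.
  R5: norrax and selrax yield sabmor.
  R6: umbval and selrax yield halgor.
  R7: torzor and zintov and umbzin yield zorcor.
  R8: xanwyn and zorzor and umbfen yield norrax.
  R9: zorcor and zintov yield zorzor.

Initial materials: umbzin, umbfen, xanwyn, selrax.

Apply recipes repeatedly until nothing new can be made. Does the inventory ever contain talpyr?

Yes

selrax → umbval (R4).
Using R6, umbval and selrax make halgor.
Using R1, halgor, umbval, and xanwyn make zintov.
umbfen and zintov and umbzin → talpyr (R3).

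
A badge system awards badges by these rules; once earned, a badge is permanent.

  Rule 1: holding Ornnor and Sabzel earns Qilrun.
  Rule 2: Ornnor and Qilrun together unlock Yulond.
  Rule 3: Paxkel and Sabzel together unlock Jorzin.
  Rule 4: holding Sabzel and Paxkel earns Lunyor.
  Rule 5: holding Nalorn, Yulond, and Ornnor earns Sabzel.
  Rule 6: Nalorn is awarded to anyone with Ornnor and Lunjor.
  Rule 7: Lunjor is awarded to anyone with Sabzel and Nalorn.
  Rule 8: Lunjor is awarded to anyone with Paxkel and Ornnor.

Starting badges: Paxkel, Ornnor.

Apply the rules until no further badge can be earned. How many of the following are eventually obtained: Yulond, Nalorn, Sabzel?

1

With Paxkel and Ornnor, Lunjor is earned (Rule 8).
With Ornnor and Lunjor, Nalorn is earned (Rule 6).
Yulond would need Ornnor and Qilrun (Rule 2), but Qilrun is never earned.
Nalorn: reached.
Sabzel would need Nalorn, Yulond, and Ornnor (Rule 5), but Yulond is never earned.
Reached: Nalorn — 1 of the 3.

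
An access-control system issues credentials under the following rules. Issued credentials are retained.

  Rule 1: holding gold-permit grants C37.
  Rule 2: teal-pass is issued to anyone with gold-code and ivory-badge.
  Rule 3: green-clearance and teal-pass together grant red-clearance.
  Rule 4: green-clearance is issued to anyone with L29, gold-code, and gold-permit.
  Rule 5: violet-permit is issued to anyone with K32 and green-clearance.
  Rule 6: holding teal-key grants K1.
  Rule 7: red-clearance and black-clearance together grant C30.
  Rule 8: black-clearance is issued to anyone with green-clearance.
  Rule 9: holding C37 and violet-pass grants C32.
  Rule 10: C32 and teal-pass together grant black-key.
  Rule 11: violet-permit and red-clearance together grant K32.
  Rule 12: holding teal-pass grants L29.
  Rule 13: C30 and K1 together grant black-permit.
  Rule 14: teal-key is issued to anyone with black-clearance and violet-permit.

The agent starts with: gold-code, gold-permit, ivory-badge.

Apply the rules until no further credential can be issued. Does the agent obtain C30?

Holding gold-code and ivory-badge grants teal-pass (Rule 2).
Holding teal-pass grants L29 (Rule 12).
Holding L29, gold-code, and gold-permit grants green-clearance (Rule 4).
Holding green-clearance grants black-clearance (Rule 8).
Holding green-clearance and teal-pass grants red-clearance (Rule 3).
Holding red-clearance and black-clearance grants C30 (Rule 7).

Yes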